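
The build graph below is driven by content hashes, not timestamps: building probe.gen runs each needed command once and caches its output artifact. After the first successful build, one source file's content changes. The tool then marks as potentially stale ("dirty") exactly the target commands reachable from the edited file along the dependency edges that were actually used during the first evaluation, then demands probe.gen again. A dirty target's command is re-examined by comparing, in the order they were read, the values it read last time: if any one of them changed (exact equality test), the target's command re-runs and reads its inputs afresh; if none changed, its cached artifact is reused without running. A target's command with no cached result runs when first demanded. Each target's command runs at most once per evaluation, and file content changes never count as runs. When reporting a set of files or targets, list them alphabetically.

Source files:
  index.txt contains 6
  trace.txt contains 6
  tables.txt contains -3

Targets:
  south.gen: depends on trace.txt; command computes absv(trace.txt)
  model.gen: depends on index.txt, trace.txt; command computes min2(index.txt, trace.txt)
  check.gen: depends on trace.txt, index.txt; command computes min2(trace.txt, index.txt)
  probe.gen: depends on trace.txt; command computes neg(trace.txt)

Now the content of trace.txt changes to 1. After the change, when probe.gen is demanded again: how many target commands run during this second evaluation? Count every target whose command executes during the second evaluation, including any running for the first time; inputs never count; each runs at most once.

Initial pass — values computed on the first demand:
  probe.gen = neg(6) = -6

Second demand — change propagation:
  probe.gen: re-runs because trace.txt 6->1; new result -1.

Run set: probe.gen (1 run).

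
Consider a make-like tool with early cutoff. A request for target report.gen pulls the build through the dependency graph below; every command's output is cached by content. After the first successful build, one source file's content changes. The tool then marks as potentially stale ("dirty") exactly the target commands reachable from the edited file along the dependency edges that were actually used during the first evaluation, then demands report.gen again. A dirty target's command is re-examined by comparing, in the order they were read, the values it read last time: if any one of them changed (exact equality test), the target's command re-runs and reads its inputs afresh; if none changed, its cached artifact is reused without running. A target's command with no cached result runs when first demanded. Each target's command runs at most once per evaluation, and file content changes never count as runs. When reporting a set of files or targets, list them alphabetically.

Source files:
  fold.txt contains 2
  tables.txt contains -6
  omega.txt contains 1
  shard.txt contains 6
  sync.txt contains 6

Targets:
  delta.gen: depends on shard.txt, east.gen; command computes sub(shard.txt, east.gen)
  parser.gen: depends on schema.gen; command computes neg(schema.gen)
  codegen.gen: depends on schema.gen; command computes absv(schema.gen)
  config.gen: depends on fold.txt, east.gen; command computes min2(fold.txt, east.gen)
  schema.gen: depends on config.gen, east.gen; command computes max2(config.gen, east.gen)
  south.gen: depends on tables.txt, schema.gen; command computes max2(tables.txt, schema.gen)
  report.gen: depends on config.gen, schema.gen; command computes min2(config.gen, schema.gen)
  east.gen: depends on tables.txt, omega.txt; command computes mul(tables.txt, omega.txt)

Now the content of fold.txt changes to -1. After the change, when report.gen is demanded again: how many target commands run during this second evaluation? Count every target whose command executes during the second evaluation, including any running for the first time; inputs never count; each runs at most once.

1 target commands run: config.gen.
Note the absorption at config.gen: it re-runs yet its value is the same, leaving the output's value untouched.

First demand of the output computes:
  east.gen = mul(-6, 1) = -6
  config.gen = min2(2, -6) = -6
  schema.gen = max2(-6, -6) = -6
  report.gen = min2(-6, -6) = -6

After the edit, cleaning proceeds:
  config.gen: a read changed (fold.txt 2->-1) — executes, giving -6 — identical to its old value.
  schema.gen: dirty, but its reads are unchanged (config.gen unchanged, east.gen unchanged); cached -6 stands.
  report.gen: dirty, but its reads are unchanged (config.gen unchanged, schema.gen unchanged); cached -6 stands.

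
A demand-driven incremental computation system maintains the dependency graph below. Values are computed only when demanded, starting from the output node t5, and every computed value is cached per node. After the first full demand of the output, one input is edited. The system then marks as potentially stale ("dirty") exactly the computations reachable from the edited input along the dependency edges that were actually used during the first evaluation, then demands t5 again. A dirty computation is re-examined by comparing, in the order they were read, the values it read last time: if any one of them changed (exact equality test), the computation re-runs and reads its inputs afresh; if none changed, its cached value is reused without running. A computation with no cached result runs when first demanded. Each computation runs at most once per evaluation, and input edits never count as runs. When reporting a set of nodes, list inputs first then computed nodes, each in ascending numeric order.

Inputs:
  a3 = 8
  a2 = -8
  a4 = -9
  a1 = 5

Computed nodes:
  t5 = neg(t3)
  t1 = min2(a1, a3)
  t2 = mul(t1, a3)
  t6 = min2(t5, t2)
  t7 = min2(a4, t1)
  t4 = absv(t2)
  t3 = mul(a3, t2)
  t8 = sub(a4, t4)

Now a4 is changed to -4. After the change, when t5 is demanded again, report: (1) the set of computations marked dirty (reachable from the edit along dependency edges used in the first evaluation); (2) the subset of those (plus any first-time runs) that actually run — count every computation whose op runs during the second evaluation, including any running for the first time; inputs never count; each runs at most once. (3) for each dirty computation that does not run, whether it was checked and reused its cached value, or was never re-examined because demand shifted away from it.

Marked dirty: none.
Computations that run: none — 0 in total.
Every dirty computation ran.
Key observation: a4 is never demanded by the output, so the edit triggers no recomputation at all.

First evaluation (everything demanded from the output):
  t1 = min2(5, 8) = 5
  t2 = mul(5, 8) = 40
  t3 = mul(8, 40) = 320
  t5 = neg(320) = -320

Propagation after the edit:
  a4 feeds no computation that the output demands — nothing is marked dirty and nothing runs.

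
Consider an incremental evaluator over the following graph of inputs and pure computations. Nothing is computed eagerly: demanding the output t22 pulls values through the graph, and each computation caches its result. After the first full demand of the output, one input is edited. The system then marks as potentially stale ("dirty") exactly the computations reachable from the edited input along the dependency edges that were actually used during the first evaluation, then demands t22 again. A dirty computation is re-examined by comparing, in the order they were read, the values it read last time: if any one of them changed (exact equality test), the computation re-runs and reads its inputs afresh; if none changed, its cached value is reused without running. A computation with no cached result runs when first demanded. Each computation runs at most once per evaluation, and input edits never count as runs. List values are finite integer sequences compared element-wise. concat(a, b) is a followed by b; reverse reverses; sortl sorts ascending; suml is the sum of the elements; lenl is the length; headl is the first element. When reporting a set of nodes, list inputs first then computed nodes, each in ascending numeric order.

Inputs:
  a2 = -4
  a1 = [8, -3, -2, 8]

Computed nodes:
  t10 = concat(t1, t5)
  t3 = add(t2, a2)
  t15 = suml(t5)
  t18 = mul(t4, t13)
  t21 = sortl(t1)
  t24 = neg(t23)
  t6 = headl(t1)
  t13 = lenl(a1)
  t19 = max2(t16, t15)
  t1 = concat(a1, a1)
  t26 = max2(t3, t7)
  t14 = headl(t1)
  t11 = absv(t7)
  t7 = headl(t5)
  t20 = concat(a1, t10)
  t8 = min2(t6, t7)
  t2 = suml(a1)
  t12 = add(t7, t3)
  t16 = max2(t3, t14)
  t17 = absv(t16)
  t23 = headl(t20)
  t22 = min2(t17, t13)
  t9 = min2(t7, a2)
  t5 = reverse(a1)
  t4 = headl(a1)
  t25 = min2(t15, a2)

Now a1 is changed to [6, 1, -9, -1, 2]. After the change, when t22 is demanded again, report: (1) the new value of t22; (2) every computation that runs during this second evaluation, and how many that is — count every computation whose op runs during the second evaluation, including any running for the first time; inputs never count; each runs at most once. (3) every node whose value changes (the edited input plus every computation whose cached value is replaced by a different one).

Initial pass — values computed on the first demand:
  t1 = concat([8, -3, -2, 8], [8, -3, -2, 8]) = [8, -3, -2, 8, 8, -3, -2, 8]
  t2 = suml([8, -3, -2, 8]) = 11
  t3 = add(11, -4) = 7
  t13 = lenl([8, -3, -2, 8]) = 4
  t14 = headl([8, -3, -2, 8, 8, -3, -2, 8]) = 8
  t16 = max2(7, 8) = 8
  t17 = absv(8) = 8
  t22 = min2(8, 4) = 4

Second demand — change propagation:
  t1: re-runs because a1 [8, -3, -2, 8]->[6, 1, -9, -1, 2]; a1 [8, -3, -2, 8]->[6, 1, -9, -1, 2]; new result [6, 1, -9, -1, 2, 6, 1, -9, -1, 2].
  t2: re-runs because a1 [8, -3, -2, 8]->[6, 1, -9, -1, 2]; new result -1.
  t3: re-runs because t2 11->-1; new result -5.
  t13: re-runs because a1 [8, -3, -2, 8]->[6, 1, -9, -1, 2]; new result 5.
  t14: re-runs because t1 [8, -3, -2, 8, 8, -3, -2, 8]->[6, 1, -9, -1, 2, 6, 1, -9, -1, 2]; new result 6.
  t16: re-runs because t3 7->-5; t14 8->6; new result 6.
  t17: re-runs because t16 8->6; new result 6.
  t22: re-runs because t17 8->6; t13 4->5; new result 5.

t22 now evaluates to 5.
Run set: t1, t2, t3, t13, t14, t16, t17, t22 (8 run).
Changed values: a1, t1, t2, t3, t13, t14, t16, t17, t22.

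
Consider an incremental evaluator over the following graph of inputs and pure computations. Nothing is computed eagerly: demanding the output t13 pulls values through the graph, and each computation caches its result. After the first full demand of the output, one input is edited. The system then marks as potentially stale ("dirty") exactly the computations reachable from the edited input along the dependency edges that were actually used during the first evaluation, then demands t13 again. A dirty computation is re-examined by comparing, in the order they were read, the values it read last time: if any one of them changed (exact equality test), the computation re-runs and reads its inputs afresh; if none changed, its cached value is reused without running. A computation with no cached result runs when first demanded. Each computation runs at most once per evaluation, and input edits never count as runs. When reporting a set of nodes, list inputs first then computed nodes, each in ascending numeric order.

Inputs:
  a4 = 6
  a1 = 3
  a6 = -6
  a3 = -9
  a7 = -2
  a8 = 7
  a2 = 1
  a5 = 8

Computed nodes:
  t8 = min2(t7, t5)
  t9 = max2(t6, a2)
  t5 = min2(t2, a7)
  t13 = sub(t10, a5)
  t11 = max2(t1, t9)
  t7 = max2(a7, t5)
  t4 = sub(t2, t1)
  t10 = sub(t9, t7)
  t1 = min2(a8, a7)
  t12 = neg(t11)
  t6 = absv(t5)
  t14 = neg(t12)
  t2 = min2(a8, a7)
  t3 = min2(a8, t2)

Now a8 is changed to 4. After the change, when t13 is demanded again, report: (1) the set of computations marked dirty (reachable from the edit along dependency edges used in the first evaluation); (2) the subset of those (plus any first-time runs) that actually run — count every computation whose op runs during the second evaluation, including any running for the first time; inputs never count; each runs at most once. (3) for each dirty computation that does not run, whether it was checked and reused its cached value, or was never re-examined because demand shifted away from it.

Initial pass — values computed on the first demand:
  t2 = min2(7, -2) = -2
  t5 = min2(-2, -2) = -2
  t6 = absv(-2) = 2
  t7 = max2(-2, -2) = -2
  t9 = max2(2, 1) = 2
  t10 = sub(2, -2) = 4
  t13 = sub(4, 8) = -4

Second demand — change propagation:
  t2: re-runs because a8 7->4; new result -2 (unchanged).
  t5: re-examined; everything it read last time is the same (t2 unchanged, a7 unchanged) — cache -2 kept, no run.
  t6: re-examined; everything it read last time is the same (t5 unchanged) — cache 2 kept, no run.
  t7: re-examined; everything it read last time is the same (a7 unchanged, t5 unchanged) — cache -2 kept, no run.
  t9: re-examined; everything it read last time is the same (t6 unchanged, a2 unchanged) — cache 2 kept, no run.
  t10: re-examined; everything it read last time is the same (t9 unchanged, t7 unchanged) — cache 4 kept, no run.
  t13: re-examined; everything it read last time is the same (t10 unchanged, a5 unchanged) — cache -4 kept, no run.

The important point: t2 recomputes to an identical value, and the output ends up unchanged.

Dirty set: t2, t5, t6, t7, t9, t10, t13.
Run set: t2 (1 run).
Re-examined without running (cache reused): t5, t6, t7, t9, t10, t13.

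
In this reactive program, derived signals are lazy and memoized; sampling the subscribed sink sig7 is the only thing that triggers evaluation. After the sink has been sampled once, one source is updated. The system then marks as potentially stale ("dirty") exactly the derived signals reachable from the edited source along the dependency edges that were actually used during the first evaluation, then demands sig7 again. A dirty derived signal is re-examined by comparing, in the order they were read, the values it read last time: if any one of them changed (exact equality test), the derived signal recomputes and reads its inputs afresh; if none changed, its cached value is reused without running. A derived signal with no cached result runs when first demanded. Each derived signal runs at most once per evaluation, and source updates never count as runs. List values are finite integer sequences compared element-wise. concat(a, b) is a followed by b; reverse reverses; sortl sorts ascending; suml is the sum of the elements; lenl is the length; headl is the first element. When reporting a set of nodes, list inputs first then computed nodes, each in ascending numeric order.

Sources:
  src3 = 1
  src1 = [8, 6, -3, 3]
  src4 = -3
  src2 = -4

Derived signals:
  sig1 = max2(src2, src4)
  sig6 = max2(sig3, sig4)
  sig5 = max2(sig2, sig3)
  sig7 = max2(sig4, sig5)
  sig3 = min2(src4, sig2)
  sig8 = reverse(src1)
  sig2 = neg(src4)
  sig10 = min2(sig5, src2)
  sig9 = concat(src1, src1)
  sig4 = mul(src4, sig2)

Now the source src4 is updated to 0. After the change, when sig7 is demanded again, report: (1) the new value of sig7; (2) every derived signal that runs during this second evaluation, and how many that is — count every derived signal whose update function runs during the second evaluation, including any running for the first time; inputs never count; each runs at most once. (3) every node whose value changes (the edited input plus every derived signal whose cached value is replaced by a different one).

First demand of the output computes:
  sig2 = neg(-3) = 3
  sig3 = min2(-3, 3) = -3
  sig4 = mul(-3, 3) = -9
  sig5 = max2(3, -3) = 3
  sig7 = max2(-9, 3) = 3

After the edit, cleaning proceeds:
  sig2: a read changed (src4 -3->0) — executes, giving 0.
  sig3: a read changed (src4 -3->0; sig2 3->0) — executes, giving 0.
  sig4: a read changed (src4 -3->0; sig2 3->0) — executes, giving 0.
  sig5: a read changed (sig2 3->0; sig3 -3->0) — executes, giving 0.
  sig7: a read changed (sig4 -9->0; sig5 3->0) — executes, giving 0.

Demanding sig7 again yields 0.
5 derived signals run: sig2, sig3, sig4, sig5, sig7.
The nodes whose values change: src4, sig2, sig3, sig4, sig5, sig7.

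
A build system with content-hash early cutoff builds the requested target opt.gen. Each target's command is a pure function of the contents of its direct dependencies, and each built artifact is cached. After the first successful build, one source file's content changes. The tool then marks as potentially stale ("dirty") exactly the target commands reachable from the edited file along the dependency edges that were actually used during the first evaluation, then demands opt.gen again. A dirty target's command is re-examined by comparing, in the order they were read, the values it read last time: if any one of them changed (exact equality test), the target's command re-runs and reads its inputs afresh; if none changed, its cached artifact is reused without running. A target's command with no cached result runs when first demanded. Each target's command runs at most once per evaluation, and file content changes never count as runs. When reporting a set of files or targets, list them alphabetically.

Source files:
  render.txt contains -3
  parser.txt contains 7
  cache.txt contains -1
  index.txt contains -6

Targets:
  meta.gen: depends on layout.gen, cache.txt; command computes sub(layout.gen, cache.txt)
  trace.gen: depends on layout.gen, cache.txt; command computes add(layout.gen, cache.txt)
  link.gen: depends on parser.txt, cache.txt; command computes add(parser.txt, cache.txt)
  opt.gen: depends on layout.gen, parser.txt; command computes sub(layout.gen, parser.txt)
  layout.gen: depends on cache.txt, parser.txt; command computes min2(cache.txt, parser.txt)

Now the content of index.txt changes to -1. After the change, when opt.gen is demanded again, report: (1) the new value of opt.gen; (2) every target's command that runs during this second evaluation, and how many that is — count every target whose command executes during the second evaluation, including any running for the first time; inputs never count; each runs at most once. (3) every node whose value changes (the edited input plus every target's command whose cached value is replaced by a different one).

New value of opt.gen: -8.
Target commands that run: none — 0 in total.
Values that change: index.txt.
Key observation: index.txt is never demanded by the output, so the edit triggers no recomputation at all.

First evaluation (everything demanded from the output):
  layout.gen = min2(-1, 7) = -1
  opt.gen = sub(-1, 7) = -8

Propagation after the edit:
  index.txt feeds no computation that the output demands — nothing is marked dirty and nothing runs.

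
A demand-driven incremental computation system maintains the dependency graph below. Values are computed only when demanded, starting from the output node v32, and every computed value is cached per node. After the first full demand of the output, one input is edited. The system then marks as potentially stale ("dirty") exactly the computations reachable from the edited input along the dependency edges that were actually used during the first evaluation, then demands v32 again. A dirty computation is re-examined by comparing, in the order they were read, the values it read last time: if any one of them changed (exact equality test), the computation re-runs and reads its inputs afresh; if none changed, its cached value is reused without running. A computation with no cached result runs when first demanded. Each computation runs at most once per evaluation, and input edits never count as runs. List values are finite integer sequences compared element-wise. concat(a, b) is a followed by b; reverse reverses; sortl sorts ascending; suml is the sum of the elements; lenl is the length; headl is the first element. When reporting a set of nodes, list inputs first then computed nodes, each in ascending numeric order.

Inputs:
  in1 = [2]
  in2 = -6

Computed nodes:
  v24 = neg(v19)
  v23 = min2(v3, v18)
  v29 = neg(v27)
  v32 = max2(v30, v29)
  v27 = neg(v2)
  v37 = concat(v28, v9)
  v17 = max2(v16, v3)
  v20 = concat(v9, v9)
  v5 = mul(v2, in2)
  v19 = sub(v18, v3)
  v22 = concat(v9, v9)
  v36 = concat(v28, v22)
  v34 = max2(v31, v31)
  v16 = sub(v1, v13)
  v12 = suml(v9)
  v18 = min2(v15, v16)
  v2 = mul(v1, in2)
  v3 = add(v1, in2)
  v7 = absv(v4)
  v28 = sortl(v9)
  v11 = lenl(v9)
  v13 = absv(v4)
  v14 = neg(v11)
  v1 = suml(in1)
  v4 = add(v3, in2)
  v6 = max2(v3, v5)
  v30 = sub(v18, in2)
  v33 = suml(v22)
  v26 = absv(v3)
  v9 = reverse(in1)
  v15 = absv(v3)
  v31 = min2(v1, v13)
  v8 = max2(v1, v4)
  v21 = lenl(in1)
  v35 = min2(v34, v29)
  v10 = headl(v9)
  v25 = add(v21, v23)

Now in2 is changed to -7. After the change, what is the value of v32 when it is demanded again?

First evaluation (everything demanded from the output):
  v1 = suml([2]) = 2
  v2 = mul(2, -6) = -12
  v3 = add(2, -6) = -4
  v4 = add(-4, -6) = -10
  v13 = absv(-10) = 10
  v15 = absv(-4) = 4
  v16 = sub(2, 10) = -8
  v18 = min2(4, -8) = -8
  v27 = neg(-12) = 12
  v29 = neg(12) = -12
  v30 = sub(-8, -6) = -2
  v32 = max2(-2, -12) = -2

Propagation after the edit:
  v2: runs — in2 -6->-7; result -14.
  v3: runs — in2 -6->-7; result -5.
  v4: runs — v3 -4->-5; in2 -6->-7; result -12.
  v13: runs — v4 -10->-12; result 12.
  v15: runs — v3 -4->-5; result 5.
  v16: runs — v13 10->12; result -10.
  v18: runs — v15 4->5; v16 -8->-10; result -10.
  v27: runs — v2 -12->-14; result 14.
  v29: runs — v27 12->14; result -14.
  v30: runs — v18 -8->-10; in2 -6->-7; result -3.
  v32: runs — v30 -2->-3; v29 -12->-14; result -3.

New value of v32: -3.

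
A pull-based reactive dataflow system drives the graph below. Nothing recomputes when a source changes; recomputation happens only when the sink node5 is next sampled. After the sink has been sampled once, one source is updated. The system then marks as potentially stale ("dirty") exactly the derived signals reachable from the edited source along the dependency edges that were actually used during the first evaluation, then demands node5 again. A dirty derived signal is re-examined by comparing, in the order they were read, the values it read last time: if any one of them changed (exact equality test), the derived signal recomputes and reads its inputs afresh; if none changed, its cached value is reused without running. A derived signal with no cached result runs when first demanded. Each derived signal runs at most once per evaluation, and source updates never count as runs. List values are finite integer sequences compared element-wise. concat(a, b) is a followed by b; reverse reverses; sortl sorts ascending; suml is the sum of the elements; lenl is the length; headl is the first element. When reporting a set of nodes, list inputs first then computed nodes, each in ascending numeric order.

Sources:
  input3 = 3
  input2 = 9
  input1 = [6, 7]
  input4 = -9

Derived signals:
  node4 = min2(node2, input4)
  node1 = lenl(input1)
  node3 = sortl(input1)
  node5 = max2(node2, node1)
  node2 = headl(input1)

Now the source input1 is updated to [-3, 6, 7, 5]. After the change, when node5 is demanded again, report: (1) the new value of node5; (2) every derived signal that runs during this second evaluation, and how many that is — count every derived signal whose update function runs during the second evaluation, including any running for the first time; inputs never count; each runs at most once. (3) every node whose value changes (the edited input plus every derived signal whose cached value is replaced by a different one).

First evaluation (everything demanded from the output):
  node1 = lenl([6, 7]) = 2
  node2 = headl([6, 7]) = 6
  node5 = max2(6, 2) = 6

Propagation after the edit:
  node1: runs — input1 [6, 7]->[-3, 6, 7, 5]; result 4.
  node2: runs — input1 [6, 7]->[-3, 6, 7, 5]; result -3.
  node5: runs — node2 6->-3; node1 2->4; result 4.

New value of node5: 4.
Derived signals that run: node1, node2, node5 — 3 in total.
Values that change: input1, node1, node2, node5.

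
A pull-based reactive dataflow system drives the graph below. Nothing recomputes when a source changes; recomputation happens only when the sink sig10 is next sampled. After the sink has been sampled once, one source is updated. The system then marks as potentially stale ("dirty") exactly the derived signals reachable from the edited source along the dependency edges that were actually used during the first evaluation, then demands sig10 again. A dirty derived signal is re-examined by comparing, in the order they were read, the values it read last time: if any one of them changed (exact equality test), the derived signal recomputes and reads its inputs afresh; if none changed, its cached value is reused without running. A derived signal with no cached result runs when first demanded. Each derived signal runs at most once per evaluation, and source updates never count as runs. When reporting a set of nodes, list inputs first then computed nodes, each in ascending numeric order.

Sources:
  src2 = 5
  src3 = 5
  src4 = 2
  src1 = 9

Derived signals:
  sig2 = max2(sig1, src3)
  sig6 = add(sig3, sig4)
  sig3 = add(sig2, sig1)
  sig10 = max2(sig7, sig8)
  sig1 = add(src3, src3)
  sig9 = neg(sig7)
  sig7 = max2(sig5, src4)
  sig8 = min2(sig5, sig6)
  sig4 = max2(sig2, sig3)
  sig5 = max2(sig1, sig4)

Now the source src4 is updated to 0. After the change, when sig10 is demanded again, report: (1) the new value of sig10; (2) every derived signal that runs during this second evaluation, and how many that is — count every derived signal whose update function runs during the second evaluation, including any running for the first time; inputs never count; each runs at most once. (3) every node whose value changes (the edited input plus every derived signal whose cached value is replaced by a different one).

New value of sig10: 20.
Derived signals that run: sig7 — 1 in total.
Values that change: src4.
Key observation: the change is absorbed at sig7 — it re-runs but produces the same value, and the output's value is unchanged.

First evaluation (everything demanded from the output):
  sig1 = add(5, 5) = 10
  sig2 = max2(10, 5) = 10
  sig3 = add(10, 10) = 20
  sig4 = max2(10, 20) = 20
  sig5 = max2(10, 20) = 20
  sig6 = add(20, 20) = 40
  sig7 = max2(20, 2) = 20
  sig8 = min2(20, 40) = 20
  sig10 = max2(20, 20) = 20

Propagation after the edit:
  sig7: runs — src4 2->0; result 20 (same value as before).
  sig10: checked — values it read are unchanged (sig7 unchanged, sig8 unchanged); reused cached 20 without running.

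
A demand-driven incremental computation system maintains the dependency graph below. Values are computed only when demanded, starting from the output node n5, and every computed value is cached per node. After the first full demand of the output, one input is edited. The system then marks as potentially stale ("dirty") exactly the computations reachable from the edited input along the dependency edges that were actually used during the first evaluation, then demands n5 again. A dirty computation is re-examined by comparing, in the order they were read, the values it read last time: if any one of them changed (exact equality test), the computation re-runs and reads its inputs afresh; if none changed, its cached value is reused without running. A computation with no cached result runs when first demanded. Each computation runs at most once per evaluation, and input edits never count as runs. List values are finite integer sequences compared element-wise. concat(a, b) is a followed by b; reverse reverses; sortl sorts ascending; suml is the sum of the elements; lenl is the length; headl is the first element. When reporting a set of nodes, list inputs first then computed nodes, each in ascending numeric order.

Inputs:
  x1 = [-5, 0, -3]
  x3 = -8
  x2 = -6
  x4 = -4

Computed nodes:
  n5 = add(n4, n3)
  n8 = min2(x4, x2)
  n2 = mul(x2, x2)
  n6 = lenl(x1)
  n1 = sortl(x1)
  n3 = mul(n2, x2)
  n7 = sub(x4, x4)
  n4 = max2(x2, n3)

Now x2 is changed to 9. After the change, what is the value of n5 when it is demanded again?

New value of n5: 1458.

First evaluation (everything demanded from the output):
  n2 = mul(-6, -6) = 36
  n3 = mul(36, -6) = -216
  n4 = max2(-6, -216) = -6
  n5 = add(-6, -216) = -222

Propagation after the edit:
  n2: runs — x2 -6->9; x2 -6->9; result 81.
  n3: runs — n2 36->81; x2 -6->9; result 729.
  n4: runs — x2 -6->9; n3 -216->729; result 729.
  n5: runs — n4 -6->729; n3 -216->729; result 1458.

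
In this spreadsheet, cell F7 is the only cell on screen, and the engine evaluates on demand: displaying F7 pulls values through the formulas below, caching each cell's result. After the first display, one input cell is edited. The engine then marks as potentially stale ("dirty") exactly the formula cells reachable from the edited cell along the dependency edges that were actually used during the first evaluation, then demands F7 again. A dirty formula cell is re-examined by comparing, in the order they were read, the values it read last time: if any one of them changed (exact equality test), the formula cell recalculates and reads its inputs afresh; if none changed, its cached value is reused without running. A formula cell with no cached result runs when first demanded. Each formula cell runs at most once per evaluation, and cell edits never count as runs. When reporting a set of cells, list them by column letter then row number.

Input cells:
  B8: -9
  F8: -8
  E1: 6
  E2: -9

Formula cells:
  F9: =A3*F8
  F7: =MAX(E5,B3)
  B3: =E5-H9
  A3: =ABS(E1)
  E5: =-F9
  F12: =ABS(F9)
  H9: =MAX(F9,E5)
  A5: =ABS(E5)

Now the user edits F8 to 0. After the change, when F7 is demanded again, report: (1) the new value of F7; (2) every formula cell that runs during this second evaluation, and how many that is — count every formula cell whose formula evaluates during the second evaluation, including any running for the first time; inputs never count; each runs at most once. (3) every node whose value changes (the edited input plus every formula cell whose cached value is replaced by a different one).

F7 now evaluates to 0.
Run set: B3, E5, F7, F9, H9 (5 run).
Changed values: E5, F7, F8, F9, H9.

Initial pass — values computed on the first demand:
  A3 = ABS(6) = 6
  F9 = 6 * -8 = -48
  E5 = -(-48) = 48
  H9 = MAX(-48, 48) = 48
  B3 = 48 - 48 = 0
  F7 = MAX(48, 0) = 48

Second demand — change propagation:
  F9: re-runs because F8 -8->0; new result 0.
  E5: re-runs because F9 -48->0; new result 0.
  H9: re-runs because F9 -48->0; E5 48->0; new result 0.
  B3: re-runs because E5 48->0; H9 48->0; new result 0 (unchanged).
  F7: re-runs because E5 48->0; new result 0.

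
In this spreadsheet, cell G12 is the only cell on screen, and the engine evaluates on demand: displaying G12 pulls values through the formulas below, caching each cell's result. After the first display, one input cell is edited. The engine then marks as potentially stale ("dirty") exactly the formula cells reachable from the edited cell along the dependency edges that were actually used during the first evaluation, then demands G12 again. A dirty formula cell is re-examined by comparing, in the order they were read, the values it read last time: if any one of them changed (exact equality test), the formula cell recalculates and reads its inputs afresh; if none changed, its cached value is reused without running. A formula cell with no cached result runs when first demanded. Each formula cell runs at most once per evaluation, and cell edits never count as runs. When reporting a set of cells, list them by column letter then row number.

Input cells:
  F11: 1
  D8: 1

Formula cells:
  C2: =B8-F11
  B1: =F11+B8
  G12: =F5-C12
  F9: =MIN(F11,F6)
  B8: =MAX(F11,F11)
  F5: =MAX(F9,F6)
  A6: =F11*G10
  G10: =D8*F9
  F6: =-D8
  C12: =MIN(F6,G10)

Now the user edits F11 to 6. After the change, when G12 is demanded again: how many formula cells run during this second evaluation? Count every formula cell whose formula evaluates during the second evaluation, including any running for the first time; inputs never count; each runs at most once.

Run set: F9 (1 run).
The important point: F9 recomputes to an identical value, and the output ends up unchanged.

Initial pass — values computed on the first demand:
  F6 = -(1) = -1
  F9 = MIN(1, -1) = -1
  F5 = MAX(-1, -1) = -1
  G10 = 1 * -1 = -1
  C12 = MIN(-1, -1) = -1
  G12 = -1 - -1 = 0

Second demand — change propagation:
  F9: re-runs because F11 1->6; new result -1 (unchanged).
  F5: re-examined; everything it read last time is the same (F9 unchanged, F6 unchanged) — cache -1 kept, no run.
  G10: re-examined; everything it read last time is the same (D8 unchanged, F9 unchanged) — cache -1 kept, no run.
  C12: re-examined; everything it read last time is the same (F6 unchanged, G10 unchanged) — cache -1 kept, no run.
  G12: re-examined; everything it read last time is the same (F5 unchanged, C12 unchanged) — cache 0 kept, no run.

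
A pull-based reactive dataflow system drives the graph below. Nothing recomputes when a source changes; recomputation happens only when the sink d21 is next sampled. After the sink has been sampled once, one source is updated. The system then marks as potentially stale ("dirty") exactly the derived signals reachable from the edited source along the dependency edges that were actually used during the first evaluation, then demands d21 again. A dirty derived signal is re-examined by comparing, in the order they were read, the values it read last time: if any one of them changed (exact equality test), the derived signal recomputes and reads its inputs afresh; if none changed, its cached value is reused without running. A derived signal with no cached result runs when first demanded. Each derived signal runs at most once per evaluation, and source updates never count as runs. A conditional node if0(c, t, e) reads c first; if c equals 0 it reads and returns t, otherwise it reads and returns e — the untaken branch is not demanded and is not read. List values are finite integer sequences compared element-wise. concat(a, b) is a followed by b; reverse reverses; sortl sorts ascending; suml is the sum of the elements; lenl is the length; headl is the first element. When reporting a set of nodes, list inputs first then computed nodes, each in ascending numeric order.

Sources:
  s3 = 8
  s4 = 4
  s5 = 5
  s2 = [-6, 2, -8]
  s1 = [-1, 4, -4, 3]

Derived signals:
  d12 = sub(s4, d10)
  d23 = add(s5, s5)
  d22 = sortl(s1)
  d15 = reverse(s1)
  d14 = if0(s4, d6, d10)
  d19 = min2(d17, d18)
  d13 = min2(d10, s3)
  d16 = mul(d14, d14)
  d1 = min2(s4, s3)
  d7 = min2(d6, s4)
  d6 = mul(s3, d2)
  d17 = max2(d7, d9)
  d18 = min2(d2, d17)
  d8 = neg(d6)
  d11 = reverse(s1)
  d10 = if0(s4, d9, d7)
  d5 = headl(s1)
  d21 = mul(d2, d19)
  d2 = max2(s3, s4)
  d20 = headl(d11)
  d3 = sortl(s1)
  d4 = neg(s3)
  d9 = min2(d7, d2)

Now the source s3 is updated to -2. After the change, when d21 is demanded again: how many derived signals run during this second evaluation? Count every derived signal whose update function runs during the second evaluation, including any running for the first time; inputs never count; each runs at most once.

Derived signals that run: d2, d6, d7, d9, d17, d18, d19, d21 — 8 in total.

First evaluation (everything demanded from the output):
  d2 = max2(8, 4) = 8
  d6 = mul(8, 8) = 64
  d7 = min2(64, 4) = 4
  d9 = min2(4, 8) = 4
  d17 = max2(4, 4) = 4
  d18 = min2(8, 4) = 4
  d19 = min2(4, 4) = 4
  d21 = mul(8, 4) = 32

Propagation after the edit:
  d2: runs — s3 8->-2; result 4.
  d6: runs — s3 8->-2; d2 8->4; result -8.
  d7: runs — d6 64->-8; result -8.
  d9: runs — d7 4->-8; d2 8->4; result -8.
  d17: runs — d7 4->-8; d9 4->-8; result -8.
  d18: runs — d2 8->4; d17 4->-8; result -8.
  d19: runs — d17 4->-8; d18 4->-8; result -8.
  d21: runs — d2 8->4; d19 4->-8; result -32.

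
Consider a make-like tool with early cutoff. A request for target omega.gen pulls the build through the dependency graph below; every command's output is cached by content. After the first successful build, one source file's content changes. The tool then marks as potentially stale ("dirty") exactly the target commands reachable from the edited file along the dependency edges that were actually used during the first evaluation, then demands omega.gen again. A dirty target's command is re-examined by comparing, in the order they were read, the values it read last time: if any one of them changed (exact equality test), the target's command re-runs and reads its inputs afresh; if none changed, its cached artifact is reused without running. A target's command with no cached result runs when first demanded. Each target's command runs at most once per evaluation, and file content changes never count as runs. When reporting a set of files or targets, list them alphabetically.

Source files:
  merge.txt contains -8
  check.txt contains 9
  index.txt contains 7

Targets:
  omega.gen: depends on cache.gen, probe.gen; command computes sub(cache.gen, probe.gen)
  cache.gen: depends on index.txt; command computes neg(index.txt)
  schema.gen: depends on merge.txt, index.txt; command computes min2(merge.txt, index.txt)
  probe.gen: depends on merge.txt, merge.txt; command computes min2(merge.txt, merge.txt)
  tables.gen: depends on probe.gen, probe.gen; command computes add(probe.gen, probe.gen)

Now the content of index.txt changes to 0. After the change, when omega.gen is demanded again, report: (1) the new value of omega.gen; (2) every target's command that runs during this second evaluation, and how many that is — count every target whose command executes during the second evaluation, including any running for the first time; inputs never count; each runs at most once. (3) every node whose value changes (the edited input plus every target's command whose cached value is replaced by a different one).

Demanding omega.gen again yields 8.
2 target commands run: cache.gen, omega.gen.
The nodes whose values change: cache.gen, index.txt, omega.gen.

First demand of the output computes:
  cache.gen = neg(7) = -7
  probe.gen = min2(-8, -8) = -8
  omega.gen = sub(-7, -8) = 1

After the edit, cleaning proceeds:
  cache.gen: a read changed (index.txt 7->0) — executes, giving 0.
  omega.gen: a read changed (cache.gen -7->0) — executes, giving 8.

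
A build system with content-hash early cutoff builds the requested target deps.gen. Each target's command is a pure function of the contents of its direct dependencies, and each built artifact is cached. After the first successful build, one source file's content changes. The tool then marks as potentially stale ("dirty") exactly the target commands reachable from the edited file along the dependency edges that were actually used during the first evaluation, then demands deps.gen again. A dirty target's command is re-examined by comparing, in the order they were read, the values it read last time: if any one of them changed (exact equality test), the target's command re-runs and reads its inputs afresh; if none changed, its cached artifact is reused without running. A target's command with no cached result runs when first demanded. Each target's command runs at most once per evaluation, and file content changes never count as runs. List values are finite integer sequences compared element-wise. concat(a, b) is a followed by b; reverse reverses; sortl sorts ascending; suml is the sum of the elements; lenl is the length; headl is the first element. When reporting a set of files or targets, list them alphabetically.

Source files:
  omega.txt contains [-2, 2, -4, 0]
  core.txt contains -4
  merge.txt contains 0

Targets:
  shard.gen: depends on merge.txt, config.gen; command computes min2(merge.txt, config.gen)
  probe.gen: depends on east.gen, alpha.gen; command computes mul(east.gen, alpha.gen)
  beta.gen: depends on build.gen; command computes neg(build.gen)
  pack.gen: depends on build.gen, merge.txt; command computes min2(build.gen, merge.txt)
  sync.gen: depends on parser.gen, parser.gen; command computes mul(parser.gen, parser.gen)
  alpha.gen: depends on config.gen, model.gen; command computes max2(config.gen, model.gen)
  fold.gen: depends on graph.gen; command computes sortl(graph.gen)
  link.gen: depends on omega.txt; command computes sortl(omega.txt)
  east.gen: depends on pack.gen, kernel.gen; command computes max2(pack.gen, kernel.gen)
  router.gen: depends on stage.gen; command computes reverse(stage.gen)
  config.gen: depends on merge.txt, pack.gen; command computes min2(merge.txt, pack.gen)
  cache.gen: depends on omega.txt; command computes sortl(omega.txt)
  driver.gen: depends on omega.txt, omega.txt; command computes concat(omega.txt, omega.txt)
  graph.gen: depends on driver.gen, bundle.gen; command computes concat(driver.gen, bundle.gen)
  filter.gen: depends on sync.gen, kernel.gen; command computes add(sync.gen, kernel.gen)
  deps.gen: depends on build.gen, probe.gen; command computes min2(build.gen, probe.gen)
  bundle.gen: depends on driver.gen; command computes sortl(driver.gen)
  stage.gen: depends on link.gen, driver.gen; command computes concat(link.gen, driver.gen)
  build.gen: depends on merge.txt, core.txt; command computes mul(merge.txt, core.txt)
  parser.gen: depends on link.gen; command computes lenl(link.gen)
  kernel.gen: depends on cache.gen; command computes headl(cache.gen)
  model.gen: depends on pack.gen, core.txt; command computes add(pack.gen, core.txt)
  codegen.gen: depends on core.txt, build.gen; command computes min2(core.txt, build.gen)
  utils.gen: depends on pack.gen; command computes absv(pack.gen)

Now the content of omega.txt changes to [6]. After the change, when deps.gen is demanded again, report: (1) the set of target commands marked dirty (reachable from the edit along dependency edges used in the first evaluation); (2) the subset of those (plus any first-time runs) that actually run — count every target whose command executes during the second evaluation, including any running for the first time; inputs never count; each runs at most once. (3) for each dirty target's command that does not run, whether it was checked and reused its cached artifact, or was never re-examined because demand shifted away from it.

First evaluation (everything demanded from the output):
  build.gen = mul(0, -4) = 0
  cache.gen = sortl([-2, 2, -4, 0]) = [-4, -2, 0, 2]
  kernel.gen = headl([-4, -2, 0, 2]) = -4
  pack.gen = min2(0, 0) = 0
  config.gen = min2(0, 0) = 0
  east.gen = max2(0, -4) = 0
  model.gen = add(0, -4) = -4
  alpha.gen = max2(0, -4) = 0
  probe.gen = mul(0, 0) = 0
  deps.gen = min2(0, 0) = 0

Propagation after the edit:
  cache.gen: runs — omega.txt [-2, 2, -4, 0]->[6]; result [6].
  kernel.gen: runs — cache.gen [-4, -2, 0, 2]->[6]; result 6.
  east.gen: runs — kernel.gen -4->6; result 6.
  probe.gen: runs — east.gen 0->6; result 0 (same value as before).
  deps.gen: checked — values it read are unchanged (build.gen unchanged, probe.gen unchanged); reused cached 0 without running.

Key observation: the change is absorbed at probe.gen — it re-runs but produces the same value, and the output's value is unchanged.

Marked dirty: cache.gen, deps.gen, east.gen, kernel.gen, probe.gen.
Target commands that run: cache.gen, east.gen, kernel.gen, probe.gen — 4 in total.
Checked but reused from cache: deps.gen.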